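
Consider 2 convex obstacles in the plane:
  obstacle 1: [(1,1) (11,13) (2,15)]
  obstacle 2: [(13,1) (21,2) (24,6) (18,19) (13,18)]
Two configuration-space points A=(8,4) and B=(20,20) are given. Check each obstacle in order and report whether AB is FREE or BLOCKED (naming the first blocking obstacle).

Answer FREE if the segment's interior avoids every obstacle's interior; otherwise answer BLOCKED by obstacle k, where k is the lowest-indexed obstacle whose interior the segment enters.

Obstacle 1 [(1,1) (11,13) (2,15)]:
  edge (1,1)–(11,13): clear
  edge (11,13)–(2,15): clear
  edge (2,15)–(1,1): clear
  midpoint (14,12) outside
  → clear
Obstacle 2 [(13,1) (21,2) (24,6) (18,19) (13,18)]:
  edge (13,1)–(21,2): clear
  edge (21,2)–(24,6): clear
  edge (24,6)–(18,19): crosses AB
  edge (18,19)–(13,18): clear
  edge (13,18)–(13,1): crosses AB
  → BLOCKED

BLOCKED by obstacle 2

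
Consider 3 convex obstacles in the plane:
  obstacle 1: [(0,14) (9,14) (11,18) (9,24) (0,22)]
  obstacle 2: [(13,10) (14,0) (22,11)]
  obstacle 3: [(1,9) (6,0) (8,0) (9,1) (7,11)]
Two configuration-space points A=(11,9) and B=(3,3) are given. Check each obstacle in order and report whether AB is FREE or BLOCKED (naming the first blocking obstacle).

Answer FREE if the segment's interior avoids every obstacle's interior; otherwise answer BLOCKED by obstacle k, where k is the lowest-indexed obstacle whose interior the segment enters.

Obstacle 1 [(0,14) (9,14) (11,18) (9,24) (0,22)]:
  edge (0,14)–(9,14): clear
  edge (9,14)–(11,18): clear
  edge (11,18)–(9,24): clear
  edge (9,24)–(0,22): clear
  edge (0,22)–(0,14): clear
  midpoint (7,6) outside
  → clear
Obstacle 2 [(13,10) (14,0) (22,11)]:
  edge (13,10)–(14,0): clear
  edge (14,0)–(22,11): clear
  edge (22,11)–(13,10): clear
  midpoint (7,6) outside
  → clear
Obstacle 3 [(1,9) (6,0) (8,0) (9,1) (7,11)]:
  edge (1,9)–(6,0): crosses AB
  edge (6,0)–(8,0): clear
  edge (8,0)–(9,1): clear
  edge (9,1)–(7,11): crosses AB
  edge (7,11)–(1,9): clear
  → BLOCKED

BLOCKED by obstacle 3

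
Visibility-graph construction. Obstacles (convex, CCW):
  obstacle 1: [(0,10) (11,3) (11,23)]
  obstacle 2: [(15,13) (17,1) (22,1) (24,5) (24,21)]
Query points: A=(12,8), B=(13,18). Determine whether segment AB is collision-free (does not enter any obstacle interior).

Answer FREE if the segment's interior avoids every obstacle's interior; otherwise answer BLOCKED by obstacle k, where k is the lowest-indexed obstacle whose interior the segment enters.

FREE

Obstacle 1 [(0,10) (11,3) (11,23)]:
  edge (0,10)–(11,3): clear
  edge (11,3)–(11,23): clear
  edge (11,23)–(0,10): clear
  midpoint (25/2,13) outside
  → clear
Obstacle 2 [(15,13) (17,1) (22,1) (24,5) (24,21)]:
  edge (15,13)–(17,1): clear
  edge (17,1)–(22,1): clear
  edge (22,1)–(24,5): clear
  edge (24,5)–(24,21): clear
  edge (24,21)–(15,13): clear
  midpoint (25/2,13) outside
  → clear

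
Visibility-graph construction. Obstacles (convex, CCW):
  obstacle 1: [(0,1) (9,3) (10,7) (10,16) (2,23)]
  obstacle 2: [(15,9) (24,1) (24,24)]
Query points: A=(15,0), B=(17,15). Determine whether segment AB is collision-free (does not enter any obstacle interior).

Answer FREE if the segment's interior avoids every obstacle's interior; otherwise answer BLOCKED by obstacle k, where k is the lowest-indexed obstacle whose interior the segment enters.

Obstacle 1 [(0,1) (9,3) (10,7) (10,16) (2,23)]:
  edge (0,1)–(9,3): clear
  edge (9,3)–(10,7): clear
  edge (10,7)–(10,16): clear
  edge (10,16)–(2,23): clear
  edge (2,23)–(0,1): clear
  midpoint (16,15/2) outside
  → clear
Obstacle 2 [(15,9) (24,1) (24,24)]:
  edge (15,9)–(24,1): crosses AB
  edge (24,1)–(24,24): clear
  edge (24,24)–(15,9): crosses AB
  → BLOCKED

BLOCKED by obstacle 2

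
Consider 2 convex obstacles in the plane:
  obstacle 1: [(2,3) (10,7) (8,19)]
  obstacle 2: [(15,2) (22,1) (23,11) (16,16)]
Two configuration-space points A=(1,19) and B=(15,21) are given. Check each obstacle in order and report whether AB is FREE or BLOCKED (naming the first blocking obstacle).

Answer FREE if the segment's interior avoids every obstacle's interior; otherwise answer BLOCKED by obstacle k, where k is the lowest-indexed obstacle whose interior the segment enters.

Obstacle 1 [(2,3) (10,7) (8,19)]:
  edge (2,3)–(10,7): clear
  edge (10,7)–(8,19): clear
  edge (8,19)–(2,3): clear
  midpoint (8,20) outside
  → clear
Obstacle 2 [(15,2) (22,1) (23,11) (16,16)]:
  edge (15,2)–(22,1): clear
  edge (22,1)–(23,11): clear
  edge (23,11)–(16,16): clear
  edge (16,16)–(15,2): clear
  midpoint (8,20) outside
  → clear

FREE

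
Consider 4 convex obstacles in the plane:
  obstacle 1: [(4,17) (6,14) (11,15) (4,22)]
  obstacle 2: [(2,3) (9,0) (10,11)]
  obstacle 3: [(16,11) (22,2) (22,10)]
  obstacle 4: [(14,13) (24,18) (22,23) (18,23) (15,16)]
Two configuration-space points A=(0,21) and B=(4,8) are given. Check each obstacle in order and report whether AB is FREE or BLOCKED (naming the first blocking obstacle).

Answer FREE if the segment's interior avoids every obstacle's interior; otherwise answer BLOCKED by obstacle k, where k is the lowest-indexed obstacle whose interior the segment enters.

FREE

Obstacle 1 [(4,17) (6,14) (11,15) (4,22)]:
  edge (4,17)–(6,14): clear
  edge (6,14)–(11,15): clear
  edge (11,15)–(4,22): clear
  edge (4,22)–(4,17): clear
  midpoint (2,29/2) outside
  → clear
Obstacle 2 [(2,3) (9,0) (10,11)]:
  edge (2,3)–(9,0): clear
  edge (9,0)–(10,11): clear
  edge (10,11)–(2,3): clear
  midpoint (2,29/2) outside
  → clear
Obstacle 3 [(16,11) (22,2) (22,10)]:
  edge (16,11)–(22,2): clear
  edge (22,2)–(22,10): clear
  edge (22,10)–(16,11): clear
  midpoint (2,29/2) outside
  → clear
Obstacle 4 [(14,13) (24,18) (22,23) (18,23) (15,16)]:
  edge (14,13)–(24,18): clear
  edge (24,18)–(22,23): clear
  edge (22,23)–(18,23): clear
  edge (18,23)–(15,16): clear
  edge (15,16)–(14,13): clear
  midpoint (2,29/2) outside
  → clear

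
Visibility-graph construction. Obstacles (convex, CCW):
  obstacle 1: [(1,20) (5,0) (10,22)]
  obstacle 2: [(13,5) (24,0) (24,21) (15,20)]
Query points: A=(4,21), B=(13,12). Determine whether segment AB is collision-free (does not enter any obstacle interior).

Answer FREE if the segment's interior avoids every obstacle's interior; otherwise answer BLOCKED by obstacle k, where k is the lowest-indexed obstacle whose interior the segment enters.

BLOCKED by obstacle 1

Obstacle 1 [(1,20) (5,0) (10,22)]:
  edge (1,20)–(5,0): clear
  edge (5,0)–(10,22): crosses AB
  edge (10,22)–(1,20): crosses AB
  → BLOCKED
Obstacle 2 [(13,5) (24,0) (24,21) (15,20)]:
  edge (13,5)–(24,0): clear
  edge (24,0)–(24,21): clear
  edge (24,21)–(15,20): clear
  edge (15,20)–(13,5): clear
  midpoint (17/2,33/2) outside
  → clear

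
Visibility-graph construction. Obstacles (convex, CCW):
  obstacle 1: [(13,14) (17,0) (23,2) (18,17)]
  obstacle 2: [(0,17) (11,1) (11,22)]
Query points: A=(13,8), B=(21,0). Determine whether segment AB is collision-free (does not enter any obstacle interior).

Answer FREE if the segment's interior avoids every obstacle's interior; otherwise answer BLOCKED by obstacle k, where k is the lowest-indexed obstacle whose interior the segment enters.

Obstacle 1 [(13,14) (17,0) (23,2) (18,17)]:
  edge (13,14)–(17,0): crosses AB
  edge (17,0)–(23,2): crosses AB
  edge (23,2)–(18,17): clear
  edge (18,17)–(13,14): clear
  → BLOCKED
Obstacle 2 [(0,17) (11,1) (11,22)]:
  edge (0,17)–(11,1): clear
  edge (11,1)–(11,22): clear
  edge (11,22)–(0,17): clear
  midpoint (17,4) outside
  → clear

BLOCKED by obstacle 1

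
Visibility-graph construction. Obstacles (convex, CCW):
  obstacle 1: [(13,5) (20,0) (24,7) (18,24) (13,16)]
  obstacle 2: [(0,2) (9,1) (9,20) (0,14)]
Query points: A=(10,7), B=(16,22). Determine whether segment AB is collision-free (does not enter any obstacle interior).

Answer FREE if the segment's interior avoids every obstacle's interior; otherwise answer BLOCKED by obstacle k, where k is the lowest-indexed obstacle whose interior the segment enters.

BLOCKED by obstacle 1

Obstacle 1 [(13,5) (20,0) (24,7) (18,24) (13,16)]:
  edge (13,5)–(20,0): clear
  edge (20,0)–(24,7): clear
  edge (24,7)–(18,24): clear
  edge (18,24)–(13,16): crosses AB
  edge (13,16)–(13,5): crosses AB
  → BLOCKED
Obstacle 2 [(0,2) (9,1) (9,20) (0,14)]:
  edge (0,2)–(9,1): clear
  edge (9,1)–(9,20): clear
  edge (9,20)–(0,14): clear
  edge (0,14)–(0,2): clear
  midpoint (13,29/2) outside
  → clear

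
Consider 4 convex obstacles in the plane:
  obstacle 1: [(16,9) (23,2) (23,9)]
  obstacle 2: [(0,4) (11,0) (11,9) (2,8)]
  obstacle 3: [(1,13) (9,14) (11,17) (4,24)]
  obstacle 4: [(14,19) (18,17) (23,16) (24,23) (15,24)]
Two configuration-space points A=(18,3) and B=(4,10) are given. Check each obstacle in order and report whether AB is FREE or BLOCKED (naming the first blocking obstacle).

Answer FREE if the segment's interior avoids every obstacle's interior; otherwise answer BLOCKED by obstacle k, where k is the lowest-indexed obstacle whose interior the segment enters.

Obstacle 1 [(16,9) (23,2) (23,9)]:
  edge (16,9)–(23,2): clear
  edge (23,2)–(23,9): clear
  edge (23,9)–(16,9): clear
  midpoint (11,13/2) outside
  → clear
Obstacle 2 [(0,4) (11,0) (11,9) (2,8)]:
  edge (0,4)–(11,0): clear
  edge (11,0)–(11,9): crosses AB
  edge (11,9)–(2,8): crosses AB
  edge (2,8)–(0,4): clear
  → BLOCKED
Obstacle 3 [(1,13) (9,14) (11,17) (4,24)]:
  edge (1,13)–(9,14): clear
  edge (9,14)–(11,17): clear
  edge (11,17)–(4,24): clear
  edge (4,24)–(1,13): clear
  midpoint (11,13/2) outside
  → clear
Obstacle 4 [(14,19) (18,17) (23,16) (24,23) (15,24)]:
  edge (14,19)–(18,17): clear
  edge (18,17)–(23,16): clear
  edge (23,16)–(24,23): clear
  edge (24,23)–(15,24): clear
  edge (15,24)–(14,19): clear
  midpoint (11,13/2) outside
  → clear

BLOCKED by obstacle 2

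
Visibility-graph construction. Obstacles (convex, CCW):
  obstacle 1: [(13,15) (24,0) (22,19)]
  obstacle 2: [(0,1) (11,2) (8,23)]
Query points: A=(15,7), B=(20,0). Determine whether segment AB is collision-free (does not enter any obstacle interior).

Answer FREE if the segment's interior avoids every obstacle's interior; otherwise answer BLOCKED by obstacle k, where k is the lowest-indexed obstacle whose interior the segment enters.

FREE

Obstacle 1 [(13,15) (24,0) (22,19)]:
  edge (13,15)–(24,0): clear
  edge (24,0)–(22,19): clear
  edge (22,19)–(13,15): clear
  midpoint (35/2,7/2) outside
  → clear
Obstacle 2 [(0,1) (11,2) (8,23)]:
  edge (0,1)–(11,2): clear
  edge (11,2)–(8,23): clear
  edge (8,23)–(0,1): clear
  midpoint (35/2,7/2) outside
  → clear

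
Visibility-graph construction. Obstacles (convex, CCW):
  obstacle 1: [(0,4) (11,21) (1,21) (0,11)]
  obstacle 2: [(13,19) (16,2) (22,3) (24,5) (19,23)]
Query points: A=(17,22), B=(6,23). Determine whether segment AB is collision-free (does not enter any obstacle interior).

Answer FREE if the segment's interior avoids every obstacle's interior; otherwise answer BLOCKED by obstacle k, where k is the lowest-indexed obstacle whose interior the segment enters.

FREE

Obstacle 1 [(0,4) (11,21) (1,21) (0,11)]:
  edge (0,4)–(11,21): clear
  edge (11,21)–(1,21): clear
  edge (1,21)–(0,11): clear
  edge (0,11)–(0,4): clear
  midpoint (23/2,45/2) outside
  → clear
Obstacle 2 [(13,19) (16,2) (22,3) (24,5) (19,23)]:
  edge (13,19)–(16,2): clear
  edge (16,2)–(22,3): clear
  edge (22,3)–(24,5): clear
  edge (24,5)–(19,23): clear
  edge (19,23)–(13,19): clear
  midpoint (23/2,45/2) outside
  → clear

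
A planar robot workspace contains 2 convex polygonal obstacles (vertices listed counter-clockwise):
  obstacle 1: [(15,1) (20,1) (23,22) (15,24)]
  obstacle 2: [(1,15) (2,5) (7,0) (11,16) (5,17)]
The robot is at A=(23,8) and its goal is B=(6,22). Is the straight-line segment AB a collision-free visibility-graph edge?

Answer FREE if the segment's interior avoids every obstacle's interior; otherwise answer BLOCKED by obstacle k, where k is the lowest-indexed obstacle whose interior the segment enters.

BLOCKED by obstacle 1

Obstacle 1 [(15,1) (20,1) (23,22) (15,24)]:
  edge (15,1)–(20,1): clear
  edge (20,1)–(23,22): crosses AB
  edge (23,22)–(15,24): clear
  edge (15,24)–(15,1): crosses AB
  → BLOCKED
Obstacle 2 [(1,15) (2,5) (7,0) (11,16) (5,17)]:
  edge (1,15)–(2,5): clear
  edge (2,5)–(7,0): clear
  edge (7,0)–(11,16): clear
  edge (11,16)–(5,17): clear
  edge (5,17)–(1,15): clear
  midpoint (29/2,15) outside
  → clear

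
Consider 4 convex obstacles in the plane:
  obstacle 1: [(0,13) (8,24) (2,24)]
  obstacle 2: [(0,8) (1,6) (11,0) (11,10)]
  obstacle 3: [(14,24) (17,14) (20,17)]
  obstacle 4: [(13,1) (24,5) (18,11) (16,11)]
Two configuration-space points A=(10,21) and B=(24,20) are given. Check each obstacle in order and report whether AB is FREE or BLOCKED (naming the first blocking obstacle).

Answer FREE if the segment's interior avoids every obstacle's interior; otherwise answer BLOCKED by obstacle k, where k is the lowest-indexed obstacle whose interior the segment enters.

Obstacle 1 [(0,13) (8,24) (2,24)]:
  edge (0,13)–(8,24): clear
  edge (8,24)–(2,24): clear
  edge (2,24)–(0,13): clear
  midpoint (17,41/2) outside
  → clear
Obstacle 2 [(0,8) (1,6) (11,0) (11,10)]:
  edge (0,8)–(1,6): clear
  edge (1,6)–(11,0): clear
  edge (11,0)–(11,10): clear
  edge (11,10)–(0,8): clear
  midpoint (17,41/2) outside
  → clear
Obstacle 3 [(14,24) (17,14) (20,17)]:
  edge (14,24)–(17,14): crosses AB
  edge (17,14)–(20,17): clear
  edge (20,17)–(14,24): crosses AB
  → BLOCKED
Obstacle 4 [(13,1) (24,5) (18,11) (16,11)]:
  edge (13,1)–(24,5): clear
  edge (24,5)–(18,11): clear
  edge (18,11)–(16,11): clear
  edge (16,11)–(13,1): clear
  midpoint (17,41/2) outside
  → clear

BLOCKED by obstacle 3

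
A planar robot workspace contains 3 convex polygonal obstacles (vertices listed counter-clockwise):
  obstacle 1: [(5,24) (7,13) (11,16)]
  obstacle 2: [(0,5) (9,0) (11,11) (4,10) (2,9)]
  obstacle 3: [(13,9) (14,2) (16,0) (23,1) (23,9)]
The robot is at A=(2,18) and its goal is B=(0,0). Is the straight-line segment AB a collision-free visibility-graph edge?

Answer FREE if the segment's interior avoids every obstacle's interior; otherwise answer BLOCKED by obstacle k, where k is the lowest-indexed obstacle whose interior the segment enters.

BLOCKED by obstacle 2

Obstacle 1 [(5,24) (7,13) (11,16)]:
  edge (5,24)–(7,13): clear
  edge (7,13)–(11,16): clear
  edge (11,16)–(5,24): clear
  midpoint (1,9) outside
  → clear
Obstacle 2 [(0,5) (9,0) (11,11) (4,10) (2,9)]:
  edge (0,5)–(9,0): crosses AB
  edge (9,0)–(11,11): clear
  edge (11,11)–(4,10): clear
  edge (4,10)–(2,9): clear
  edge (2,9)–(0,5): crosses AB
  → BLOCKED
Obstacle 3 [(13,9) (14,2) (16,0) (23,1) (23,9)]:
  edge (13,9)–(14,2): clear
  edge (14,2)–(16,0): clear
  edge (16,0)–(23,1): clear
  edge (23,1)–(23,9): clear
  edge (23,9)–(13,9): clear
  midpoint (1,9) outside
  → clear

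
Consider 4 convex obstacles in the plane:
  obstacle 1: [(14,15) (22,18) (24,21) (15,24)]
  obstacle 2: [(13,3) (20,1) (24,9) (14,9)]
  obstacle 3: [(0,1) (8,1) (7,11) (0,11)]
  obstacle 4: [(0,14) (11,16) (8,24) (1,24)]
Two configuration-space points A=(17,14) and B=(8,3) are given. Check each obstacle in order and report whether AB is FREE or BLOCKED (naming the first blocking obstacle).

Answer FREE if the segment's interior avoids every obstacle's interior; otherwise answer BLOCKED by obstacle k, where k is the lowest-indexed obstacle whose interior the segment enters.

Obstacle 1 [(14,15) (22,18) (24,21) (15,24)]:
  edge (14,15)–(22,18): clear
  edge (22,18)–(24,21): clear
  edge (24,21)–(15,24): clear
  edge (15,24)–(14,15): clear
  midpoint (25/2,17/2) outside
  → clear
Obstacle 2 [(13,3) (20,1) (24,9) (14,9)]:
  edge (13,3)–(20,1): clear
  edge (20,1)–(24,9): clear
  edge (24,9)–(14,9): clear
  edge (14,9)–(13,3): clear
  midpoint (25/2,17/2) outside
  → clear
Obstacle 3 [(0,1) (8,1) (7,11) (0,11)]:
  edge (0,1)–(8,1): clear
  edge (8,1)–(7,11): clear
  edge (7,11)–(0,11): clear
  edge (0,11)–(0,1): clear
  midpoint (25/2,17/2) outside
  → clear
Obstacle 4 [(0,14) (11,16) (8,24) (1,24)]:
  edge (0,14)–(11,16): clear
  edge (11,16)–(8,24): clear
  edge (8,24)–(1,24): clear
  edge (1,24)–(0,14): clear
  midpoint (25/2,17/2) outside
  → clear

FREE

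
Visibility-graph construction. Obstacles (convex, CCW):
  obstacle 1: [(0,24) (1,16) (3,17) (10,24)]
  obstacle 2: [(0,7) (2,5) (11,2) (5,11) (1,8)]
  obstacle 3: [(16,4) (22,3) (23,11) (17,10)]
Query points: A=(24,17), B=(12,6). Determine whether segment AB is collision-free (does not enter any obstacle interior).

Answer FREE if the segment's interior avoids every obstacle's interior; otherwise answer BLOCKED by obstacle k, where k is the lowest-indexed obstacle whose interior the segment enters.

FREE

Obstacle 1 [(0,24) (1,16) (3,17) (10,24)]:
  edge (0,24)–(1,16): clear
  edge (1,16)–(3,17): clear
  edge (3,17)–(10,24): clear
  edge (10,24)–(0,24): clear
  midpoint (18,23/2) outside
  → clear
Obstacle 2 [(0,7) (2,5) (11,2) (5,11) (1,8)]:
  edge (0,7)–(2,5): clear
  edge (2,5)–(11,2): clear
  edge (11,2)–(5,11): clear
  edge (5,11)–(1,8): clear
  edge (1,8)–(0,7): clear
  midpoint (18,23/2) outside
  → clear
Obstacle 3 [(16,4) (22,3) (23,11) (17,10)]:
  edge (16,4)–(22,3): clear
  edge (22,3)–(23,11): clear
  edge (23,11)–(17,10): clear
  edge (17,10)–(16,4): clear
  midpoint (18,23/2) outside
  → clear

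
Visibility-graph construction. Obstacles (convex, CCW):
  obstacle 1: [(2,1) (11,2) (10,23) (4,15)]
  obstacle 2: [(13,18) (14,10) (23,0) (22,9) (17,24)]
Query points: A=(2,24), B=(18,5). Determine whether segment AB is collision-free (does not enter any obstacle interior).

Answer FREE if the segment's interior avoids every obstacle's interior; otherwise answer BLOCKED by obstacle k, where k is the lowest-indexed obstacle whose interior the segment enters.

Obstacle 1 [(2,1) (11,2) (10,23) (4,15)]:
  edge (2,1)–(11,2): clear
  edge (11,2)–(10,23): crosses AB
  edge (10,23)–(4,15): crosses AB
  edge (4,15)–(2,1): clear
  → BLOCKED
Obstacle 2 [(13,18) (14,10) (23,0) (22,9) (17,24)]:
  edge (13,18)–(14,10): clear
  edge (14,10)–(23,0): clear
  edge (23,0)–(22,9): clear
  edge (22,9)–(17,24): clear
  edge (17,24)–(13,18): clear
  midpoint (10,29/2) outside
  → clear

BLOCKED by obstacle 1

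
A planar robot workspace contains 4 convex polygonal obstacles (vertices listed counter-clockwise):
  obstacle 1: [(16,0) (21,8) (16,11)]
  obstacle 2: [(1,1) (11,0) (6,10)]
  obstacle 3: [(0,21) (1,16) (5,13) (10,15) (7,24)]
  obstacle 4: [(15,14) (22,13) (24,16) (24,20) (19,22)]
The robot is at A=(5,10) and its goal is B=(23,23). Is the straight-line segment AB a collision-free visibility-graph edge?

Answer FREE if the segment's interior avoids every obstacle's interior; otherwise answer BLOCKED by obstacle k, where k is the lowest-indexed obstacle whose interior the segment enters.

Obstacle 1 [(16,0) (21,8) (16,11)]:
  edge (16,0)–(21,8): clear
  edge (21,8)–(16,11): clear
  edge (16,11)–(16,0): clear
  midpoint (14,33/2) outside
  → clear
Obstacle 2 [(1,1) (11,0) (6,10)]:
  edge (1,1)–(11,0): clear
  edge (11,0)–(6,10): clear
  edge (6,10)–(1,1): clear
  midpoint (14,33/2) outside
  → clear
Obstacle 3 [(0,21) (1,16) (5,13) (10,15) (7,24)]:
  edge (0,21)–(1,16): clear
  edge (1,16)–(5,13): clear
  edge (5,13)–(10,15): clear
  edge (10,15)–(7,24): clear
  edge (7,24)–(0,21): clear
  midpoint (14,33/2) outside
  → clear
Obstacle 4 [(15,14) (22,13) (24,16) (24,20) (19,22)]:
  edge (15,14)–(22,13): clear
  edge (22,13)–(24,16): clear
  edge (24,16)–(24,20): clear
  edge (24,20)–(19,22): crosses AB
  edge (19,22)–(15,14): crosses AB
  → BLOCKED

BLOCKED by obstacle 4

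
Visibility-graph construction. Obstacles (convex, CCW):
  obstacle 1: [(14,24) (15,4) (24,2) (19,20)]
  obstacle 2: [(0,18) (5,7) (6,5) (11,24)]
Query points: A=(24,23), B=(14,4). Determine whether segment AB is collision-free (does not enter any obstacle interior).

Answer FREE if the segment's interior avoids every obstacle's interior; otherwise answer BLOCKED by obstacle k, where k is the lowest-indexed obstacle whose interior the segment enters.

BLOCKED by obstacle 1

Obstacle 1 [(14,24) (15,4) (24,2) (19,20)]:
  edge (14,24)–(15,4): crosses AB
  edge (15,4)–(24,2): clear
  edge (24,2)–(19,20): crosses AB
  edge (19,20)–(14,24): clear
  → BLOCKED
Obstacle 2 [(0,18) (5,7) (6,5) (11,24)]:
  edge (0,18)–(5,7): clear
  edge (5,7)–(6,5): clear
  edge (6,5)–(11,24): clear
  edge (11,24)–(0,18): clear
  midpoint (19,27/2) outside
  → clear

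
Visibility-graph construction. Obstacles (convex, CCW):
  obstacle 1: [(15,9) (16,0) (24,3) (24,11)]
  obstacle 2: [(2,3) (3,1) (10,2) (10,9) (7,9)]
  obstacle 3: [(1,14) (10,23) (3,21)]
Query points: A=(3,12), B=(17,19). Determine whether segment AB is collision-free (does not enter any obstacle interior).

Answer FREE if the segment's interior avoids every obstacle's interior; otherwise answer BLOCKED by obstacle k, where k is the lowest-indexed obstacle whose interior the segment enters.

Obstacle 1 [(15,9) (16,0) (24,3) (24,11)]:
  edge (15,9)–(16,0): clear
  edge (16,0)–(24,3): clear
  edge (24,3)–(24,11): clear
  edge (24,11)–(15,9): clear
  midpoint (10,31/2) outside
  → clear
Obstacle 2 [(2,3) (3,1) (10,2) (10,9) (7,9)]:
  edge (2,3)–(3,1): clear
  edge (3,1)–(10,2): clear
  edge (10,2)–(10,9): clear
  edge (10,9)–(7,9): clear
  edge (7,9)–(2,3): clear
  midpoint (10,31/2) outside
  → clear
Obstacle 3 [(1,14) (10,23) (3,21)]:
  edge (1,14)–(10,23): clear
  edge (10,23)–(3,21): clear
  edge (3,21)–(1,14): clear
  midpoint (10,31/2) outside
  → clear

FREE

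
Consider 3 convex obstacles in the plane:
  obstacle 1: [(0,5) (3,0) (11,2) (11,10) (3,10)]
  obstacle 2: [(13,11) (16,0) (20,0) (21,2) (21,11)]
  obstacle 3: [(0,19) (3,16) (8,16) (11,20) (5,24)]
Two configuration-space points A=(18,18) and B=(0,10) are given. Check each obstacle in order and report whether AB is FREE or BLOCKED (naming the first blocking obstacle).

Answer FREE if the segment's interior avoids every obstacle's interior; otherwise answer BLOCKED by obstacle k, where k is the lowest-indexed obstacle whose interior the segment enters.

FREE

Obstacle 1 [(0,5) (3,0) (11,2) (11,10) (3,10)]:
  edge (0,5)–(3,0): clear
  edge (3,0)–(11,2): clear
  edge (11,2)–(11,10): clear
  edge (11,10)–(3,10): clear
  edge (3,10)–(0,5): clear
  midpoint (9,14) outside
  → clear
Obstacle 2 [(13,11) (16,0) (20,0) (21,2) (21,11)]:
  edge (13,11)–(16,0): clear
  edge (16,0)–(20,0): clear
  edge (20,0)–(21,2): clear
  edge (21,2)–(21,11): clear
  edge (21,11)–(13,11): clear
  midpoint (9,14) outside
  → clear
Obstacle 3 [(0,19) (3,16) (8,16) (11,20) (5,24)]:
  edge (0,19)–(3,16): clear
  edge (3,16)–(8,16): clear
  edge (8,16)–(11,20): clear
  edge (11,20)–(5,24): clear
  edge (5,24)–(0,19): clear
  midpoint (9,14) outside
  → clear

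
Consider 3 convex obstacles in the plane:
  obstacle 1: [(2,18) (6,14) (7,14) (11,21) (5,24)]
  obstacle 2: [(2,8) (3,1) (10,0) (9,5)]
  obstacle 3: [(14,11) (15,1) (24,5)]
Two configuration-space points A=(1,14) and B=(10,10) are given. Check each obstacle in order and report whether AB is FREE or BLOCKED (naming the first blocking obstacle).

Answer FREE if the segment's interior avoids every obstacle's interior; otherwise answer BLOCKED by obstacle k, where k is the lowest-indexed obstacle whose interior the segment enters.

FREE

Obstacle 1 [(2,18) (6,14) (7,14) (11,21) (5,24)]:
  edge (2,18)–(6,14): clear
  edge (6,14)–(7,14): clear
  edge (7,14)–(11,21): clear
  edge (11,21)–(5,24): clear
  edge (5,24)–(2,18): clear
  midpoint (11/2,12) outside
  → clear
Obstacle 2 [(2,8) (3,1) (10,0) (9,5)]:
  edge (2,8)–(3,1): clear
  edge (3,1)–(10,0): clear
  edge (10,0)–(9,5): clear
  edge (9,5)–(2,8): clear
  midpoint (11/2,12) outside
  → clear
Obstacle 3 [(14,11) (15,1) (24,5)]:
  edge (14,11)–(15,1): clear
  edge (15,1)–(24,5): clear
  edge (24,5)–(14,11): clear
  midpoint (11/2,12) outside
  → clear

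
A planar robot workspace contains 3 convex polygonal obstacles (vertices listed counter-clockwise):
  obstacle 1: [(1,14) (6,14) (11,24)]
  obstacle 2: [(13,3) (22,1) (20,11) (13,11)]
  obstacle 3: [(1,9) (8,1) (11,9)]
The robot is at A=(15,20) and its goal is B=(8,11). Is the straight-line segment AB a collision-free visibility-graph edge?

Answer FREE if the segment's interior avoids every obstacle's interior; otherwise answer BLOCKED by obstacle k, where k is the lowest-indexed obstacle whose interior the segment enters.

FREE

Obstacle 1 [(1,14) (6,14) (11,24)]:
  edge (1,14)–(6,14): clear
  edge (6,14)–(11,24): clear
  edge (11,24)–(1,14): clear
  midpoint (23/2,31/2) outside
  → clear
Obstacle 2 [(13,3) (22,1) (20,11) (13,11)]:
  edge (13,3)–(22,1): clear
  edge (22,1)–(20,11): clear
  edge (20,11)–(13,11): clear
  edge (13,11)–(13,3): clear
  midpoint (23/2,31/2) outside
  → clear
Obstacle 3 [(1,9) (8,1) (11,9)]:
  edge (1,9)–(8,1): clear
  edge (8,1)–(11,9): clear
  edge (11,9)–(1,9): clear
  midpoint (23/2,31/2) outside
  → clear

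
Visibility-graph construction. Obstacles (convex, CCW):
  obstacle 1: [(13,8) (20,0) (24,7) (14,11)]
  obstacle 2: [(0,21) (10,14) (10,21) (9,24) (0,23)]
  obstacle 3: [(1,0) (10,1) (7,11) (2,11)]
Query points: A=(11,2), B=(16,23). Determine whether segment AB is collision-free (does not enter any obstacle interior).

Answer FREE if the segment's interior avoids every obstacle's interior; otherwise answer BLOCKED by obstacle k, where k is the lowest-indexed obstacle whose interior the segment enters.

Obstacle 1 [(13,8) (20,0) (24,7) (14,11)]:
  edge (13,8)–(20,0): clear
  edge (20,0)–(24,7): clear
  edge (24,7)–(14,11): clear
  edge (14,11)–(13,8): clear
  midpoint (27/2,25/2) outside
  → clear
Obstacle 2 [(0,21) (10,14) (10,21) (9,24) (0,23)]:
  edge (0,21)–(10,14): clear
  edge (10,14)–(10,21): clear
  edge (10,21)–(9,24): clear
  edge (9,24)–(0,23): clear
  edge (0,23)–(0,21): clear
  midpoint (27/2,25/2) outside
  → clear
Obstacle 3 [(1,0) (10,1) (7,11) (2,11)]:
  edge (1,0)–(10,1): clear
  edge (10,1)–(7,11): clear
  edge (7,11)–(2,11): clear
  edge (2,11)–(1,0): clear
  midpoint (27/2,25/2) outside
  → clear

FREE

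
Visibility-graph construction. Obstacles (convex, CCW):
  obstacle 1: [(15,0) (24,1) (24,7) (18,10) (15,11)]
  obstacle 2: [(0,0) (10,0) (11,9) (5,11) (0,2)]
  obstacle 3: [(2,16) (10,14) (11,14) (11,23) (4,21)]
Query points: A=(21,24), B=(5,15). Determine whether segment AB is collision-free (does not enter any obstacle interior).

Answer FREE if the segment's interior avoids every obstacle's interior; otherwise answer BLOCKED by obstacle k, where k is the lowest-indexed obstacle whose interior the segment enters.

BLOCKED by obstacle 3

Obstacle 1 [(15,0) (24,1) (24,7) (18,10) (15,11)]:
  edge (15,0)–(24,1): clear
  edge (24,1)–(24,7): clear
  edge (24,7)–(18,10): clear
  edge (18,10)–(15,11): clear
  edge (15,11)–(15,0): clear
  midpoint (13,39/2) outside
  → clear
Obstacle 2 [(0,0) (10,0) (11,9) (5,11) (0,2)]:
  edge (0,0)–(10,0): clear
  edge (10,0)–(11,9): clear
  edge (11,9)–(5,11): clear
  edge (5,11)–(0,2): clear
  edge (0,2)–(0,0): clear
  midpoint (13,39/2) outside
  → clear
Obstacle 3 [(2,16) (10,14) (11,14) (11,23) (4,21)]:
  edge (2,16)–(10,14): crosses AB
  edge (10,14)–(11,14): clear
  edge (11,14)–(11,23): crosses AB
  edge (11,23)–(4,21): clear
  edge (4,21)–(2,16): clear
  → BLOCKED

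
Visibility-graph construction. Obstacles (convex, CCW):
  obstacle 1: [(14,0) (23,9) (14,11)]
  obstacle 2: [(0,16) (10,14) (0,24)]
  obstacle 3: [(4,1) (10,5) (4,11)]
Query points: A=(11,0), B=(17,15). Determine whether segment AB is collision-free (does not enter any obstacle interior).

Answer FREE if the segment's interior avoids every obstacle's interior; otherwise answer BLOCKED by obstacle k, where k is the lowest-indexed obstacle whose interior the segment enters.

Obstacle 1 [(14,0) (23,9) (14,11)]:
  edge (14,0)–(23,9): clear
  edge (23,9)–(14,11): crosses AB
  edge (14,11)–(14,0): crosses AB
  → BLOCKED
Obstacle 2 [(0,16) (10,14) (0,24)]:
  edge (0,16)–(10,14): clear
  edge (10,14)–(0,24): clear
  edge (0,24)–(0,16): clear
  midpoint (14,15/2) outside
  → clear
Obstacle 3 [(4,1) (10,5) (4,11)]:
  edge (4,1)–(10,5): clear
  edge (10,5)–(4,11): clear
  edge (4,11)–(4,1): clear
  midpoint (14,15/2) outside
  → clear

BLOCKED by obstacle 1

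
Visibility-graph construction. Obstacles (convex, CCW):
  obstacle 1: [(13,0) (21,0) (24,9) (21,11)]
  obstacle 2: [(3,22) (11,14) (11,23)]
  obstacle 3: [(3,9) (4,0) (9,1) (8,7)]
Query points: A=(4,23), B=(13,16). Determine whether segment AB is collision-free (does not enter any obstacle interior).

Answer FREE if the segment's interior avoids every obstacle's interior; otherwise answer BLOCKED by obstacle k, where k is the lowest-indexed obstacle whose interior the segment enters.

BLOCKED by obstacle 2

Obstacle 1 [(13,0) (21,0) (24,9) (21,11)]:
  edge (13,0)–(21,0): clear
  edge (21,0)–(24,9): clear
  edge (24,9)–(21,11): clear
  edge (21,11)–(13,0): clear
  midpoint (17/2,39/2) outside
  → clear
Obstacle 2 [(3,22) (11,14) (11,23)]:
  edge (3,22)–(11,14): clear
  edge (11,14)–(11,23): crosses AB
  edge (11,23)–(3,22): crosses AB
  → BLOCKED
Obstacle 3 [(3,9) (4,0) (9,1) (8,7)]:
  edge (3,9)–(4,0): clear
  edge (4,0)–(9,1): clear
  edge (9,1)–(8,7): clear
  edge (8,7)–(3,9): clear
  midpoint (17/2,39/2) outside
  → clear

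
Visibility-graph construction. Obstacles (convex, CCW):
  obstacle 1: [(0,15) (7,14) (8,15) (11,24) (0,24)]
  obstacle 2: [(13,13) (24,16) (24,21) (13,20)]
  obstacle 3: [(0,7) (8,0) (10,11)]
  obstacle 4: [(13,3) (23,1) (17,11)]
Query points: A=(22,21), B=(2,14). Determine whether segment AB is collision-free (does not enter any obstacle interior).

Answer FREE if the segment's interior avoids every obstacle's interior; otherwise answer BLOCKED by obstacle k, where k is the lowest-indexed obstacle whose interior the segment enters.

BLOCKED by obstacle 1

Obstacle 1 [(0,15) (7,14) (8,15) (11,24) (0,24)]:
  edge (0,15)–(7,14): crosses AB
  edge (7,14)–(8,15): clear
  edge (8,15)–(11,24): crosses AB
  edge (11,24)–(0,24): clear
  edge (0,24)–(0,15): clear
  → BLOCKED
Obstacle 2 [(13,13) (24,16) (24,21) (13,20)]:
  edge (13,13)–(24,16): clear
  edge (24,16)–(24,21): clear
  edge (24,21)–(13,20): crosses AB
  edge (13,20)–(13,13): crosses AB
  → BLOCKED
Obstacle 3 [(0,7) (8,0) (10,11)]:
  edge (0,7)–(8,0): clear
  edge (8,0)–(10,11): clear
  edge (10,11)–(0,7): clear
  midpoint (12,35/2) outside
  → clear
Obstacle 4 [(13,3) (23,1) (17,11)]:
  edge (13,3)–(23,1): clear
  edge (23,1)–(17,11): clear
  edge (17,11)–(13,3): clear
  midpoint (12,35/2) outside
  → clear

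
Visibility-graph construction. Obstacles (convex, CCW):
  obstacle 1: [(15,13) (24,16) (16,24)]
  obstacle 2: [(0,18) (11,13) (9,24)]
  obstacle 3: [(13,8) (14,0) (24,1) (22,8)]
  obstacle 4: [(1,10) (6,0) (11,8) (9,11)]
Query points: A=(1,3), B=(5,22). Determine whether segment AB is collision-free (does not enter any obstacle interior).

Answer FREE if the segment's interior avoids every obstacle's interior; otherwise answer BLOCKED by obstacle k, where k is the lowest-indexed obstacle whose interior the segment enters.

Obstacle 1 [(15,13) (24,16) (16,24)]:
  edge (15,13)–(24,16): clear
  edge (24,16)–(16,24): clear
  edge (16,24)–(15,13): clear
  midpoint (3,25/2) outside
  → clear
Obstacle 2 [(0,18) (11,13) (9,24)]:
  edge (0,18)–(11,13): crosses AB
  edge (11,13)–(9,24): clear
  edge (9,24)–(0,18): crosses AB
  → BLOCKED
Obstacle 3 [(13,8) (14,0) (24,1) (22,8)]:
  edge (13,8)–(14,0): clear
  edge (14,0)–(24,1): clear
  edge (24,1)–(22,8): clear
  edge (22,8)–(13,8): clear
  midpoint (3,25/2) outside
  → clear
Obstacle 4 [(1,10) (6,0) (11,8) (9,11)]:
  edge (1,10)–(6,0): crosses AB
  edge (6,0)–(11,8): clear
  edge (11,8)–(9,11): clear
  edge (9,11)–(1,10): crosses AB
  → BLOCKED

BLOCKED by obstacle 2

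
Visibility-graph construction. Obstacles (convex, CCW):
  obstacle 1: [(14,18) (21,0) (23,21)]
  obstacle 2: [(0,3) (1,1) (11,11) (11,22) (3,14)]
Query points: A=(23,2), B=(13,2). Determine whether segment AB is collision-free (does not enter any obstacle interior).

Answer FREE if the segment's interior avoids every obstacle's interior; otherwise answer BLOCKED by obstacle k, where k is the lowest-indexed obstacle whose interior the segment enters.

Obstacle 1 [(14,18) (21,0) (23,21)]:
  edge (14,18)–(21,0): crosses AB
  edge (21,0)–(23,21): crosses AB
  edge (23,21)–(14,18): clear
  → BLOCKED
Obstacle 2 [(0,3) (1,1) (11,11) (11,22) (3,14)]:
  edge (0,3)–(1,1): clear
  edge (1,1)–(11,11): clear
  edge (11,11)–(11,22): clear
  edge (11,22)–(3,14): clear
  edge (3,14)–(0,3): clear
  midpoint (18,2) outside
  → clear

BLOCKED by obstacle 1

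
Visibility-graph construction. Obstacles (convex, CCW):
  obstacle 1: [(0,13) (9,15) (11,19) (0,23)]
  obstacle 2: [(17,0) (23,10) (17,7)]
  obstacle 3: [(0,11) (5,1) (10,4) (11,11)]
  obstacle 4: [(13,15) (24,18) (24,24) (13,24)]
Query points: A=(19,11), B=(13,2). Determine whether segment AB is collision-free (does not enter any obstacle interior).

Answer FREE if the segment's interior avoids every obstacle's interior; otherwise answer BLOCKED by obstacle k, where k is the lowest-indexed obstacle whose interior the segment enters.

FREE

Obstacle 1 [(0,13) (9,15) (11,19) (0,23)]:
  edge (0,13)–(9,15): clear
  edge (9,15)–(11,19): clear
  edge (11,19)–(0,23): clear
  edge (0,23)–(0,13): clear
  midpoint (16,13/2) outside
  → clear
Obstacle 2 [(17,0) (23,10) (17,7)]:
  edge (17,0)–(23,10): clear
  edge (23,10)–(17,7): clear
  edge (17,7)–(17,0): clear
  midpoint (16,13/2) outside
  → clear
Obstacle 3 [(0,11) (5,1) (10,4) (11,11)]:
  edge (0,11)–(5,1): clear
  edge (5,1)–(10,4): clear
  edge (10,4)–(11,11): clear
  edge (11,11)–(0,11): clear
  midpoint (16,13/2) outside
  → clear
Obstacle 4 [(13,15) (24,18) (24,24) (13,24)]:
  edge (13,15)–(24,18): clear
  edge (24,18)–(24,24): clear
  edge (24,24)–(13,24): clear
  edge (13,24)–(13,15): clear
  midpoint (16,13/2) outside
  → clear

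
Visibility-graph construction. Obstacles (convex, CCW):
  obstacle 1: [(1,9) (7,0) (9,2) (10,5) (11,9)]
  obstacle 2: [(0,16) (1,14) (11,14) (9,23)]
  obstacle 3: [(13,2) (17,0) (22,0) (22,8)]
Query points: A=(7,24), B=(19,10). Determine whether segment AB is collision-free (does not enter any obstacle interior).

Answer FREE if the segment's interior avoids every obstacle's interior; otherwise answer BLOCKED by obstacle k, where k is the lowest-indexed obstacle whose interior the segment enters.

BLOCKED by obstacle 2

Obstacle 1 [(1,9) (7,0) (9,2) (10,5) (11,9)]:
  edge (1,9)–(7,0): clear
  edge (7,0)–(9,2): clear
  edge (9,2)–(10,5): clear
  edge (10,5)–(11,9): clear
  edge (11,9)–(1,9): clear
  midpoint (13,17) outside
  → clear
Obstacle 2 [(0,16) (1,14) (11,14) (9,23)]:
  edge (0,16)–(1,14): clear
  edge (1,14)–(11,14): clear
  edge (11,14)–(9,23): crosses AB
  edge (9,23)–(0,16): crosses AB
  → BLOCKED
Obstacle 3 [(13,2) (17,0) (22,0) (22,8)]:
  edge (13,2)–(17,0): clear
  edge (17,0)–(22,0): clear
  edge (22,0)–(22,8): clear
  edge (22,8)–(13,2): clear
  midpoint (13,17) outside
  → clear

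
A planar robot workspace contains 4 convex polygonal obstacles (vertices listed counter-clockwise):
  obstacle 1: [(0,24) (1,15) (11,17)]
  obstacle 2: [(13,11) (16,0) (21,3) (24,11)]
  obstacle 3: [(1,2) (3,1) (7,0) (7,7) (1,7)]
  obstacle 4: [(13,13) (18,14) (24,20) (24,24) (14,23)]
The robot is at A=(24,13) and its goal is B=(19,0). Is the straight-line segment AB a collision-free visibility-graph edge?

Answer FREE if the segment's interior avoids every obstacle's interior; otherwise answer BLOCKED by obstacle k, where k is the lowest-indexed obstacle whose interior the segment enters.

Obstacle 1 [(0,24) (1,15) (11,17)]:
  edge (0,24)–(1,15): clear
  edge (1,15)–(11,17): clear
  edge (11,17)–(0,24): clear
  midpoint (43/2,13/2) outside
  → clear
Obstacle 2 [(13,11) (16,0) (21,3) (24,11)]:
  edge (13,11)–(16,0): clear
  edge (16,0)–(21,3): crosses AB
  edge (21,3)–(24,11): clear
  edge (24,11)–(13,11): crosses AB
  → BLOCKED
Obstacle 3 [(1,2) (3,1) (7,0) (7,7) (1,7)]:
  edge (1,2)–(3,1): clear
  edge (3,1)–(7,0): clear
  edge (7,0)–(7,7): clear
  edge (7,7)–(1,7): clear
  edge (1,7)–(1,2): clear
  midpoint (43/2,13/2) outside
  → clear
Obstacle 4 [(13,13) (18,14) (24,20) (24,24) (14,23)]:
  edge (13,13)–(18,14): clear
  edge (18,14)–(24,20): clear
  edge (24,20)–(24,24): clear
  edge (24,24)–(14,23): clear
  edge (14,23)–(13,13): clear
  midpoint (43/2,13/2) outside
  → clear

BLOCKED by obstacle 2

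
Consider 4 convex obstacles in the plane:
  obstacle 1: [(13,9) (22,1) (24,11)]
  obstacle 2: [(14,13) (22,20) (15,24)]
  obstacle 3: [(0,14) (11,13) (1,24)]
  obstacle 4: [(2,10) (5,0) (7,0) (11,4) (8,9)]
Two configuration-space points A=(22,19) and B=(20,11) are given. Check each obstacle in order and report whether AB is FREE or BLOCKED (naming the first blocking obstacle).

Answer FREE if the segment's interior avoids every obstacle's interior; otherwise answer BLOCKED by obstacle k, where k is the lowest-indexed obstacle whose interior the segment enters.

Obstacle 1 [(13,9) (22,1) (24,11)]:
  edge (13,9)–(22,1): clear
  edge (22,1)–(24,11): clear
  edge (24,11)–(13,9): clear
  midpoint (21,15) outside
  → clear
Obstacle 2 [(14,13) (22,20) (15,24)]:
  edge (14,13)–(22,20): clear
  edge (22,20)–(15,24): clear
  edge (15,24)–(14,13): clear
  midpoint (21,15) outside
  → clear
Obstacle 3 [(0,14) (11,13) (1,24)]:
  edge (0,14)–(11,13): clear
  edge (11,13)–(1,24): clear
  edge (1,24)–(0,14): clear
  midpoint (21,15) outside
  → clear
Obstacle 4 [(2,10) (5,0) (7,0) (11,4) (8,9)]:
  edge (2,10)–(5,0): clear
  edge (5,0)–(7,0): clear
  edge (7,0)–(11,4): clear
  edge (11,4)–(8,9): clear
  edge (8,9)–(2,10): clear
  midpoint (21,15) outside
  → clear

FREE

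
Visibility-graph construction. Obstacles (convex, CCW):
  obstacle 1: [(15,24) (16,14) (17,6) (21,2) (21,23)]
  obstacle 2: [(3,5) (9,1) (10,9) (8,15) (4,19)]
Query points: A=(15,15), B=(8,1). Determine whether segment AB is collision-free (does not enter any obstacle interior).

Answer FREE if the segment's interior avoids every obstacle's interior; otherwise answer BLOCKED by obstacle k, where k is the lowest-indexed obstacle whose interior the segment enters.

BLOCKED by obstacle 2

Obstacle 1 [(15,24) (16,14) (17,6) (21,2) (21,23)]:
  edge (15,24)–(16,14): clear
  edge (16,14)–(17,6): clear
  edge (17,6)–(21,2): clear
  edge (21,2)–(21,23): clear
  edge (21,23)–(15,24): clear
  midpoint (23/2,8) outside
  → clear
Obstacle 2 [(3,5) (9,1) (10,9) (8,15) (4,19)]:
  edge (3,5)–(9,1): crosses AB
  edge (9,1)–(10,9): crosses AB
  edge (10,9)–(8,15): clear
  edge (8,15)–(4,19): clear
  edge (4,19)–(3,5): clear
  → BLOCKED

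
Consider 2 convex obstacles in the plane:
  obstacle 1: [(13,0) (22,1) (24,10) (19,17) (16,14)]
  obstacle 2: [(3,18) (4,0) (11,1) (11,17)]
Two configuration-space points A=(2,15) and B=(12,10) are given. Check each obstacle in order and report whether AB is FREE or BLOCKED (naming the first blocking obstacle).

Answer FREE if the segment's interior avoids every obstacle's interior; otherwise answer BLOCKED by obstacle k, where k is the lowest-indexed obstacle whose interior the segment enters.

Obstacle 1 [(13,0) (22,1) (24,10) (19,17) (16,14)]:
  edge (13,0)–(22,1): clear
  edge (22,1)–(24,10): clear
  edge (24,10)–(19,17): clear
  edge (19,17)–(16,14): clear
  edge (16,14)–(13,0): clear
  midpoint (7,25/2) outside
  → clear
Obstacle 2 [(3,18) (4,0) (11,1) (11,17)]:
  edge (3,18)–(4,0): crosses AB
  edge (4,0)–(11,1): clear
  edge (11,1)–(11,17): crosses AB
  edge (11,17)–(3,18): clear
  → BLOCKED

BLOCKED by obstacle 2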